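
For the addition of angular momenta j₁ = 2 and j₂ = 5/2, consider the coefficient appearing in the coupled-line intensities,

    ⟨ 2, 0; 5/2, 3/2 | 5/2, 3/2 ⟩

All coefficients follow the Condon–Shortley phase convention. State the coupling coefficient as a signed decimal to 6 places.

j₁+j₂−J=2  J+j₁−j₂=2  J−j₁+j₂=3  j₁+j₂+J+1=8
(j₁±m₁, j₂±m₂, J±M) = (2,2,4,1,4,1)
P² = 288/35
sum k=1..2:
  [1] −1/6 = -1/6
  [2] +1/8 = 1/8
S = -1/24
C² = P²·S² = 1/70 ; C = -0.119523

−√(1/70) ≈ -0.119523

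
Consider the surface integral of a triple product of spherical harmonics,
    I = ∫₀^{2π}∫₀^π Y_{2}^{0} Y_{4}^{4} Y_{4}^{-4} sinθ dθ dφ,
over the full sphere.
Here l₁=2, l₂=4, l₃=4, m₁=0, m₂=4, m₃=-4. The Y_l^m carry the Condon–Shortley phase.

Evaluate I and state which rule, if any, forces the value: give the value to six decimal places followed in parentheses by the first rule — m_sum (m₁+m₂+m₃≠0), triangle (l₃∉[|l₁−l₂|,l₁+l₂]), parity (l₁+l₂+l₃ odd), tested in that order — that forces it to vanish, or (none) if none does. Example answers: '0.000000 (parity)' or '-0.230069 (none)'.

-0.229376 (none)

m-sum 0 ✓  L=10 even ✓  2≤4≤6 ✓
Π(2lᵢ+1) = 5×9×9 = 405
triangle coeff Δ(2,4,4) = 1/13860
Σ_t [0,2]: t=0:+1/192 t=1:−1/36 t=2:+1/192 = -5/288
(3j)²=20/693 [(2 4 4; 0 0 0)], sign=-1
Σ_t [2,2]: t=2:+1/2880 = 1/2880
(3j)²=28/495 [(2 4 4; 0 4 -4)], sign=+1
⇒ 4πI² = 80/121
I = (-1)√(80/121/(4π)) = -0.22937568
No selection rule forces the value: the integral is nonzero (none).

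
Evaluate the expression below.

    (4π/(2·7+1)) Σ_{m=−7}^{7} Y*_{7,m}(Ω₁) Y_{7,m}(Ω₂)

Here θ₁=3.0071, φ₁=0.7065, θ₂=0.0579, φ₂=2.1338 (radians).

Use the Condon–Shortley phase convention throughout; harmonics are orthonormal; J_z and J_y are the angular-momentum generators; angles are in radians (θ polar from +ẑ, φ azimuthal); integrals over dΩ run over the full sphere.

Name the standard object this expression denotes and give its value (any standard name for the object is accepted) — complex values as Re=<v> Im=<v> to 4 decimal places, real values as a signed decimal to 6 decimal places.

This sum is the spherical-harmonic addition theorem: it equals the Legendre polynomial P_l(cos γ) of the angle γ between the two directions.
Addition theorem: P_7(cos γ) = (4π/15) Σ_m Y*_{lm}(Ω₁) Y_{lm}(Ω₂), m = −7…7:
  m=-7: (0.00000 - 0.00000j) × (-0.00000 - 0.00000j) = -0.00000 + 0.00000j  (running Σ = -0.00000 + 0.00000j)
  m=-6: (0.00000 + 0.00001j) × (0.00000 - 0.00000j) = 0.00000 + 0.00000j  (running Σ = 0.00000 + 0.00000j)
  m=-5: (-0.00017 - 0.00007j) × (-0.00000 + 0.00000j) = 0.00000 - 0.00000j  (running Σ = 0.00000 - 0.00000j)
  m=-4: (0.00218 - 0.00071j) × (-0.00005 - 0.00006j) = -0.00000 - 0.00000j  (running Σ = -0.00000 - 0.00000j)
  m=-3: (-0.01059 + 0.01732j) × (0.00169 - 0.00020j) = -0.00001 + 0.00003j  (running Σ = -0.00001 + 0.00003j)
  m=-2: (-0.01966 - 0.12356j) × (-0.01067 + 0.02239j) = 0.00298 + 0.00088j  (running Σ = 0.00296 + 0.00091j)
  m=-1: (0.36799 + 0.31406j) × (-0.12342 - 0.19555j) = 0.01600 - 0.11072j  (running Σ = 0.01896 - 0.10981j)
  m=0: (-0.83272 + 0.00000j) × (1.04186 + 0.00000j) = -0.86757 + 0.00000j  (running Σ = -0.84861 - 0.10981j)
  m=1: (-0.36799 + 0.31406j) × (0.12342 - 0.19555j) = 0.01600 + 0.11072j  (running Σ = -0.83262 + 0.00091j)
  m=2: (-0.01966 + 0.12356j) × (-0.01067 - 0.02239j) = 0.00298 - 0.00088j  (running Σ = -0.82964 + 0.00003j)
  m=3: (0.01059 + 0.01732j) × (-0.00169 - 0.00020j) = -0.00001 - 0.00003j  (running Σ = -0.82965 - 0.00000j)
  m=4: (0.00218 + 0.00071j) × (-0.00005 + 0.00006j) = -0.00000 + 0.00000j  (running Σ = -0.82966 - 0.00000j)
  m=5: (0.00017 - 0.00007j) × (0.00000 + 0.00000j) = 0.00000 + 0.00000j  (running Σ = -0.82966 + 0.00000j)
  m=6: (0.00000 - 0.00001j) × (0.00000 + 0.00000j) = 0.00000 - 0.00000j  (running Σ = -0.82966 + 0.00000j)
  m=7: (-0.00000 - 0.00000j) × (0.00000 - 0.00000j) = -0.00000 - 0.00000j  (running Σ = -0.82966 + 0.00000j)
Accumulated sum -0.82966 + 0.00000j; after 4π/(2l+1) scaling, -0.69505 + 0.00000j ⇒ P_7 = -0.695050

Legendre polynomial (addition theorem), -0.695050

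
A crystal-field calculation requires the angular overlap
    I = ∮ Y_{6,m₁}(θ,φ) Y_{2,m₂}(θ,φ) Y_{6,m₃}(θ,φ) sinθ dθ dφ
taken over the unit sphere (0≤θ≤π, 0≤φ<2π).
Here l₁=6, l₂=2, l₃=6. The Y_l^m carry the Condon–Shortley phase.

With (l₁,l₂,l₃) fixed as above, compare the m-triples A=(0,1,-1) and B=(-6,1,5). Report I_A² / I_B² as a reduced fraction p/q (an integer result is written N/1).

7/242

Same 6,2,6: normalisation and zero-m 3j drop out of the ratio.
A: Δ: 2! 10! 2! / 15! → 1/90090; sum: t=1:−1/28800 t=2:+1/34560 = -1/172800; 3j²(6 2 6; 0 1 -1) = Δ·Π!·Σ² = 1/1430  (sign +1)
B: Δ: 2! 10! 2! / 15! → 1/90090; sum: t=2:+1/7257600 = 1/7257600; 3j²(6 2 6; -6 1 5) = Δ·Π!·Σ² = 11/455  (sign -1)
I_A²/I_B² = (1/1430)/(11/455) = 7/242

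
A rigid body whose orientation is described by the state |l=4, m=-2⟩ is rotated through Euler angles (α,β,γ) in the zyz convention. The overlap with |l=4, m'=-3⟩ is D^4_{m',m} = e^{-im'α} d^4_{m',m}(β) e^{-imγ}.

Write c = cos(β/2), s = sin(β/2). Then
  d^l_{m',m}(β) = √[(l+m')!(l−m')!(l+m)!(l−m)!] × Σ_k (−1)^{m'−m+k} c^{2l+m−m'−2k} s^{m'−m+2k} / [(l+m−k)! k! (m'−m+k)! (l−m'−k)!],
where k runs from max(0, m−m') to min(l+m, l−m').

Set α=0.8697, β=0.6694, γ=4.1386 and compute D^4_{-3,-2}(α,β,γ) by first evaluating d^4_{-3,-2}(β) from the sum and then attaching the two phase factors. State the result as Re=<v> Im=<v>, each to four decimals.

D^4_{-3,-2}(0.8697,0.6694,4.1386) = e^{-i·-3·0.8697}·d^4_{-3,-2}(0.6694)·e^{-i·-2·4.1386}. Compute d first:
With c≡cos(β/2)=0.944509 and s≡sin(β/2)=0.328486, N=[1·5040·2·720]^{1/2}=2693.993318
The bounds max(0,m−m')=1 and min(l+m,l−m')=2 give 2 terms
  k=1: (−1)^0·2693.9933/(720)·0.9445^7·0.3285^1 = +0.824182
  k=2: (−1)^1·2693.9933/(240)·0.9445^5·0.3285^3 = -0.299065
d^4_{-3,-2}(0.6694) = +0.824182 -0.299065 = +0.525117
Attach z-rotation phases: D = e^{-i(-3)(0.8697)}·(+0.525117)·e^{-i(-2)(4.1386)} = -0.057268-0.521985i

Re=-0.0573 Im=-0.5220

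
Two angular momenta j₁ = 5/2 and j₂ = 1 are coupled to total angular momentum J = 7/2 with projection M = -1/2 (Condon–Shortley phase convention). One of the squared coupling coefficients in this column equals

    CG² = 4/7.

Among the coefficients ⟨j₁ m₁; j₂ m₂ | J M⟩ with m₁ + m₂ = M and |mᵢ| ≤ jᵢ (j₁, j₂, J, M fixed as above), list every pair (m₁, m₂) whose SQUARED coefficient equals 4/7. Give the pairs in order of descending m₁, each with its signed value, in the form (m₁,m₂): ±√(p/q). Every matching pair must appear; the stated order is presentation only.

(-1/2,0): +√(4/7)

Admissible pairs with m₁+m₂ = M = -1/2: (-3/2,1), (-1/2,0), (1/2,-1)
  (m₁,m₂)=(1/2,-1): CG² = 2/7, CG = +√(2/7)
  (m₁,m₂)=(-1/2,0): CG² = 4/7, CG = +√(4/7)   ← matches the target
  (m₁,m₂)=(-3/2,1): CG² = 1/7, CG = +√(1/7)
Pairs with CG² = 4/7: (-1/2,0): +√(4/7)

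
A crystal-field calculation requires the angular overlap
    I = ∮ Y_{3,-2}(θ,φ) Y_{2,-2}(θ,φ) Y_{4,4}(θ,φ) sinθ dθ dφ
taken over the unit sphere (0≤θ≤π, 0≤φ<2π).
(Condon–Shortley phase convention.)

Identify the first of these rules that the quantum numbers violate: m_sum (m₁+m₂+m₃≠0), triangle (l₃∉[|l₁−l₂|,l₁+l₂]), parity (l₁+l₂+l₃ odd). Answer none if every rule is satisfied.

parity

Σmᵢ = 0  ✓
l₃∈[|l₁−l₂|,l₁+l₂]=[1,5], have l₃=4  ✓
Σlᵢ = 9 ⇒ odd  ✗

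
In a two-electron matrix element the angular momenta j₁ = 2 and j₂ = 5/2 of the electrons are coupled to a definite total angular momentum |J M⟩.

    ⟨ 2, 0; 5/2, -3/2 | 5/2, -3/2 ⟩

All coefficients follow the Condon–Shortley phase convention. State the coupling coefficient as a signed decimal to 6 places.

√[6·2!2!3!/8! · 2!2!1!4!1!4!] = √(288/35)
  +(−1)^0/∏(0,2,2,1,0,2)! = 1/8  (running 1/8)
  +(−1)^1/∏(1,1,1,0,1,3)! = -1/6  (running -1/24)
⟨..|..⟩ = √(288/35)·(-1/24) = -0.119523

-0.119523  (= −√(1/70))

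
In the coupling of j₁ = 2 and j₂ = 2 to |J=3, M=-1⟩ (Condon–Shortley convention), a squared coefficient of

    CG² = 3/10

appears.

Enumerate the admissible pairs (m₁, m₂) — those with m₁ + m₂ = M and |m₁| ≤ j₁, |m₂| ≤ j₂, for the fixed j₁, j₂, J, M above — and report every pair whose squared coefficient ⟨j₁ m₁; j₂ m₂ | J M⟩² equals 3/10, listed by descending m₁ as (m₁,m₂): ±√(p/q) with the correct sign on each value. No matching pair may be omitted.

(1,-2): +√(3/10); (-2,1): −√(3/10)

Admissible pairs with m₁+m₂ = M = -1: (-2,1), (-1,0), (0,-1), (1,-2)
  (m₁,m₂)=(1,-2): CG² = 3/10, CG = +√(3/10)   ← matches the target
  (m₁,m₂)=(0,-1): CG² = 1/5, CG = +√(1/5)
  (m₁,m₂)=(-1,0): CG² = 1/5, CG = −√(1/5)
  (m₁,m₂)=(-2,1): CG² = 3/10, CG = −√(3/10)   ← matches the target
Pairs with CG² = 3/10: (1,-2): +√(3/10); (-2,1): −√(3/10)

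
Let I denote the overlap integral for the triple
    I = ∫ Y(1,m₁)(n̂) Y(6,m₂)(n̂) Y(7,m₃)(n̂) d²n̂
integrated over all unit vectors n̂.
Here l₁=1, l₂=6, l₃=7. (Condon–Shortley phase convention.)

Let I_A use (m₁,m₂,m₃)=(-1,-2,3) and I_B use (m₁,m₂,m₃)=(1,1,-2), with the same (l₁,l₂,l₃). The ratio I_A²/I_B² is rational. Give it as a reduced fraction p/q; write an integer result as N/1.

5/4

Same 1,6,7: normalisation and zero-m 3j drop out of the ratio.
A: Δ: 0! 2! 12! / 15! → 1/1365; sum: t=0:+1/1935360 = 1/1935360; 3j²(1 6 7; -1 -2 3) = Δ·Π!·Σ² = 3/91  (sign +1)
B: Δ: 0! 2! 12! / 15! → 1/1365; sum: t=0:+1/1209600 = 1/1209600; 3j²(1 6 7; 1 1 -2) = Δ·Π!·Σ² = 12/455  (sign -1)
I_A²/I_B² = (3/91)/(12/455) = 5/4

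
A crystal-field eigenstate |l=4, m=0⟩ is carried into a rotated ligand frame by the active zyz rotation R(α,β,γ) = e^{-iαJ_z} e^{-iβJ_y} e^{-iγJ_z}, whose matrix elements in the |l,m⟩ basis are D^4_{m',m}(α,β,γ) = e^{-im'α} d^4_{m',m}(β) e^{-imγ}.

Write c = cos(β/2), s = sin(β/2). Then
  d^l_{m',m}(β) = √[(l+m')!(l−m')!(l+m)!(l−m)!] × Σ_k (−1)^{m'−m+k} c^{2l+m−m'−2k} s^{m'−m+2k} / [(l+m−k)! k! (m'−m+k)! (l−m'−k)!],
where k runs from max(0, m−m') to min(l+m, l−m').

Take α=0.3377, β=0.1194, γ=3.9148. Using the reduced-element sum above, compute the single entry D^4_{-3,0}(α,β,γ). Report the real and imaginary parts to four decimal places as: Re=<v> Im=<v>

Re=0.0013 Im=0.0021

D^4_{-3,0}(0.3377,0.1194,3.9148) = e^{-i·-3·0.3377}·d^4_{-3,0}(0.1194)·e^{-i·0·3.9148}. Compute d first:
With c≡cos(β/2)=0.998218 and s≡sin(β/2)=0.059665, N=[1·5040·24·24]^{1/2}=1703.830978
k∈{3,4} keeps every argument non-negative
  k=3: (−1)^0·1703.8310/(144)·0.9982^5·0.0597^3 = +0.002491
  k=4: (−1)^1·1703.8310/(144)·0.9982^3·0.0597^5 = -0.000009
d^4_{-3,0}(0.1194) = +0.002491 -0.000009 = +0.002482
D = (+0.529233+0.848477i)·(+0.002482)·(+1.000000+0.000000i) = +0.001314+0.002106i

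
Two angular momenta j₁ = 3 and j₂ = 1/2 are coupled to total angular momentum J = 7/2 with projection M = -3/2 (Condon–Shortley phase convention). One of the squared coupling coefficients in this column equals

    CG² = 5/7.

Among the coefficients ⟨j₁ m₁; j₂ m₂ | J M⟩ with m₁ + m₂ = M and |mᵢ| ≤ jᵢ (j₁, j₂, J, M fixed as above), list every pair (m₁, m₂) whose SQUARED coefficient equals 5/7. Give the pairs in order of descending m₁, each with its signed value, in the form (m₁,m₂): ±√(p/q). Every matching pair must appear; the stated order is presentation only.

(-1,-1/2): +√(5/7)

Admissible pairs with m₁+m₂ = M = -3/2: (-2,1/2), (-1,-1/2)
  (m₁,m₂)=(-1,-1/2): CG² = 5/7, CG = +√(5/7)   ← matches the target
  (m₁,m₂)=(-2,1/2): CG² = 2/7, CG = +√(2/7)
Pairs with CG² = 5/7: (-1,-1/2): +√(5/7)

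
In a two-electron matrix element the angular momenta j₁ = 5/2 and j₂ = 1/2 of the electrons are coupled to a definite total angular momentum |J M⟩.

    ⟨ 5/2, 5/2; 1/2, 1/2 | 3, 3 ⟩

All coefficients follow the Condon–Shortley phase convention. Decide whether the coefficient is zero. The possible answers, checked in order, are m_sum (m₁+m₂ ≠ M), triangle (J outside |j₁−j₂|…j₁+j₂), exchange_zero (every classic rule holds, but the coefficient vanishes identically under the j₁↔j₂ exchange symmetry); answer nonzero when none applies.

m-sum: m₁+m₂ = 5/2+1/2 = 3, M = 3  ✓
triangle: |j₁−j₂| = 2 ≤ J = 3 ≤ j₁+j₂ = 3  ✓
exchange: j₁≠j₂ or m₁≠m₂ — the exchange symmetry imposes no constraint here
value check: CG = +1 = +1.000000 ≠ 0

nonzero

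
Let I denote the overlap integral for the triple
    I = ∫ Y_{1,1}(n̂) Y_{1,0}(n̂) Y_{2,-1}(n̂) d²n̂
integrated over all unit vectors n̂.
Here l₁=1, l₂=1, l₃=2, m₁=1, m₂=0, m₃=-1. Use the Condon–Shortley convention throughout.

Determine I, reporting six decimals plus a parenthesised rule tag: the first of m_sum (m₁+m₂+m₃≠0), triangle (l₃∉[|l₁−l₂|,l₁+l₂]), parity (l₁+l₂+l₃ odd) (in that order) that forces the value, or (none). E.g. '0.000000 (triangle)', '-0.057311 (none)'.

-0.218510 (none)

Checks pass: Σm=0; 4 even; l₃=2∈[0,2].
(2·1+1)(2·1+1)(2·2+1) = 45
Δ: 0! 2! 2! / 5! → 1/30
sum: t=0:+1/1 = 1/1
3j²(1 1 2; 0 0 0) = Δ·Π!·Σ² = 2/15  (sign +1)
sum: t=0:+1/2 = 1/2
3j²(1 1 2; 1 0 -1) = Δ·Π!·Σ² = 1/10  (sign -1)
combine: 4πI² = 45·2/15·1/10 = 3/5
take √, sign -1: I = -0.21850969
No selection rule forces the value: the integral is nonzero (none).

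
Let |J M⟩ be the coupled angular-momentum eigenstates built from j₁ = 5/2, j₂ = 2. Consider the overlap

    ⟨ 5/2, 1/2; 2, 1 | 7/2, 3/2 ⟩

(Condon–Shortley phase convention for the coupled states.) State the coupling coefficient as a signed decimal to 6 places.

−√(2/21) = -0.308607

j₁+j₂−J=1  J+j₁−j₂=4  J−j₁+j₂=3  j₁+j₂+J+1=9
(j₁±m₁, j₂±m₂, J±M) = (3,2,3,1,5,2)
P² = 384/7
sum k=0..1:
  [0] +1/24 = 1/24
  [1] −1/12 = -1/12
S = -1/24
C² = P²·S² = 2/21 ; C = -0.308607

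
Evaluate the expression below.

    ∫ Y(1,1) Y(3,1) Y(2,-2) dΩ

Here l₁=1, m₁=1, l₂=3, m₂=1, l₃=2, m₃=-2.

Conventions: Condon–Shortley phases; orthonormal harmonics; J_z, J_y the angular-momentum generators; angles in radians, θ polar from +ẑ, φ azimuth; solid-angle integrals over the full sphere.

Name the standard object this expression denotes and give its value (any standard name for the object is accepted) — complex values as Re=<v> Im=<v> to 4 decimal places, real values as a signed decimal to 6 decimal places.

Gaunt coefficient, -0.082589

This is a Gaunt coefficient — the integral of a triple product of spherical harmonics over the sphere.
Rules hold: Σm=0, L=6 even, 2≤2≤4.
N = 3·7·5 = 105
Δ = 2!·0!·4!/7! = 1/105
Racah Σ t=1..1: t=1:−1/4 = -1/4
⇒ 3j(1 3 2; 0 0 0)² = 3/35, sgn -1
Racah Σ t=0..0: t=0:+1/48 = 1/48
⇒ 3j(1 3 2; 1 1 -2)² = 1/105, sgn +1
4πI² = N·(3j₀)²·(3jₘ)² = 3/35
I = -1·√(0.0857143/4π) = -0.08258890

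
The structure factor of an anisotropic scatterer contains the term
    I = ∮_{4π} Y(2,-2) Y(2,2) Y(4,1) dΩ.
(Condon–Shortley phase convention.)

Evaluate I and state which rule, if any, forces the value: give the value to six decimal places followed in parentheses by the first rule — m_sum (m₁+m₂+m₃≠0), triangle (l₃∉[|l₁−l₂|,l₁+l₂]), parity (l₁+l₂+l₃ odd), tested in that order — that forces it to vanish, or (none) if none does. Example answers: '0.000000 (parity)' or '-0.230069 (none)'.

0.000000 (m_sum)

m-sum = -2 + 2 + 1 = 1 ≠ 0 ⇒ I = 0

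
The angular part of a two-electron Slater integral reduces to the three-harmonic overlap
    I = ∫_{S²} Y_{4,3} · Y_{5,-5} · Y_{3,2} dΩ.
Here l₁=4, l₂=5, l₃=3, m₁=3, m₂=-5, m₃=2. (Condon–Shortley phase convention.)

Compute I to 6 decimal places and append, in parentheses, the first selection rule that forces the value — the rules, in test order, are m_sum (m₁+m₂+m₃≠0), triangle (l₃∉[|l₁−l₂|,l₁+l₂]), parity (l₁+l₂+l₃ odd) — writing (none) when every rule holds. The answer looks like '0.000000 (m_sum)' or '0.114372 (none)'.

-0.212007 (none)

Rules hold: Σm=0, L=12 even, 1≤3≤9.
N = 9·11·7 = 693
Δ = 6!·2!·4!/13! = 1/180180
Racah Σ t=2..4: t=2:+1/576 t=3:−1/144 t=4:+1/576 = -1/288
⇒ 3j(4 5 3; 0 0 0)² = 20/1001, sgn +1
Racah Σ t=0..0: t=0:+1/17280 = 1/17280
⇒ 3j(4 5 3; 3 -5 2)² = 35/858, sgn -1
4πI² = N·(3j₀)²·(3jₘ)² = 1050/1859
I = -1·√(0.56482/4π) = -0.21200691
No selection rule forces the value: the integral is nonzero (none).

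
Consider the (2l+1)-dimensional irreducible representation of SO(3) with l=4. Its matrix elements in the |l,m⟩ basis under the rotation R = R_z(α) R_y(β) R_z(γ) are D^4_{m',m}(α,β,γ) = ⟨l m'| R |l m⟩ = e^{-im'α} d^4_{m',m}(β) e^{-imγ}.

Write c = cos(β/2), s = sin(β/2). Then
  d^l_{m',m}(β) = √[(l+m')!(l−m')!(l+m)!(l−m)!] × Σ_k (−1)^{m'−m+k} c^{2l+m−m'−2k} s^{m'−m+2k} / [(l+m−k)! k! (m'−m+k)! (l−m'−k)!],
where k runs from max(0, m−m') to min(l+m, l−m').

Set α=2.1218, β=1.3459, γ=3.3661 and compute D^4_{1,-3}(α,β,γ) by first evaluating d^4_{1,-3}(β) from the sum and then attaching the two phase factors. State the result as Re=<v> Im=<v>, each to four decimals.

Split into d^4_{1,-3}(β=1.3459) × two z-phases.
Half-angle: c=0.781986, s=0.623296. N=√(120·6·1·5040)=1904.940944
k: max(0,(-3)−(1))=0 … min(4+(-3),4−(1))=1
  k=0: (−1)^4·1904.9409/(144)·0.7820^4·0.6233^4 = +0.746607
  k=1: (−1)^5·1904.9409/(240)·0.7820^2·0.6233^6 = -0.284599
d^4_{1,-3}(1.3459) = +0.746607 -0.284599 = +0.462008
Attach z-rotation phases: D = e^{-i(1)(2.1218)}·(+0.462008)·e^{-i(-3)(3.3661)} = -0.056463+0.458545i

Re=-0.0565 Im=0.4585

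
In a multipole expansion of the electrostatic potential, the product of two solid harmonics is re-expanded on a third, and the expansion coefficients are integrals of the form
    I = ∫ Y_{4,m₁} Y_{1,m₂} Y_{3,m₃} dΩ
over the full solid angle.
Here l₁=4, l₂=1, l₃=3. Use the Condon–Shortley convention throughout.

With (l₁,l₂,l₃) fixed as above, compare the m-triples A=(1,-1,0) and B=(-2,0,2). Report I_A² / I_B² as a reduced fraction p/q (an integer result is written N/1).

5/6

Same 4,1,3: normalisation and zero-m 3j drop out of the ratio.
A: Δ: 2! 6! 0! / 9! → 1/252; sum: t=0:+1/72 = 1/72; 3j²(4 1 3; 1 -1 0) = Δ·Π!·Σ² = 5/126  (sign -1)
B: Δ: 2! 6! 0! / 9! → 1/252; sum: t=1:−1/120 = -1/120; 3j²(4 1 3; -2 0 2) = Δ·Π!·Σ² = 1/21  (sign +1)
I_A²/I_B² = (5/126)/(1/21) = 5/6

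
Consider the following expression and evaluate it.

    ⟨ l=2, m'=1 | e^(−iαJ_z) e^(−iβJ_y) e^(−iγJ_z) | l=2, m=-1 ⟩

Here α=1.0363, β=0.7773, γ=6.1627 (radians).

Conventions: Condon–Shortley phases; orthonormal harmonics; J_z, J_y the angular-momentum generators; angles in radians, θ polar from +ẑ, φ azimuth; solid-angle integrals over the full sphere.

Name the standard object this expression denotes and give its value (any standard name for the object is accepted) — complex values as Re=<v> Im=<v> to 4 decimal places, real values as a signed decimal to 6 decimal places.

Wigner D-matrix element, Re=0.1401 Im=-0.3189

This is a Wigner D-matrix element — the rotation-matrix element ⟨l m'| R(α,β,γ) |l m⟩ in the angular-momentum basis.
D^2_{1,-1}(1.0363,0.7773,6.1627) = e^{-i·1·1.0363}·d^2_{1,-1}(0.7773)·e^{-i·-1·6.1627}. Compute d first:
Half-angle: c=0.925421, s=0.378939. N=√(6·1·1·6)=6.000000
k: max(0,(-1)−(1))=0 … min(2+(-1),2−(1))=1
  k=0: (−1)^2·6.0000/(2)·0.9254^2·0.3789^2 = +0.368927
  k=1: (−1)^3·6.0000/(6)·0.9254^0·0.3789^4 = -0.020620
d^2_{1,-1}(0.7773) = +0.368927 -0.020620 = +0.348307
Attach z-rotation phases: D = e^{-i(1)(1.0363)}·(+0.348307)·e^{-i(-1)(6.1627)} = +0.140119-0.318880i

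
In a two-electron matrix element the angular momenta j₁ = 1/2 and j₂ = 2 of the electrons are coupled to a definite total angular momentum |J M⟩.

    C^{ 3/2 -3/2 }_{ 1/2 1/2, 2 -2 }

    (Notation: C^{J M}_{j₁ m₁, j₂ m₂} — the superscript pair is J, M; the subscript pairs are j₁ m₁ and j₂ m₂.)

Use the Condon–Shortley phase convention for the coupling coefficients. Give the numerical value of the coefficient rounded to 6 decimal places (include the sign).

+√(4/5) = +0.894427

j₁+j₂−J=1  J+j₁−j₂=0  J−j₁+j₂=3  j₁+j₂+J+1=5
(j₁±m₁, j₂±m₂, J±M) = (1,0,0,4,0,3)
P² = 144/5
sum k=0..0:
  [0] +1/6 = 1/6
S = 1/6
C² = P²·S² = 4/5 ; C = +0.894427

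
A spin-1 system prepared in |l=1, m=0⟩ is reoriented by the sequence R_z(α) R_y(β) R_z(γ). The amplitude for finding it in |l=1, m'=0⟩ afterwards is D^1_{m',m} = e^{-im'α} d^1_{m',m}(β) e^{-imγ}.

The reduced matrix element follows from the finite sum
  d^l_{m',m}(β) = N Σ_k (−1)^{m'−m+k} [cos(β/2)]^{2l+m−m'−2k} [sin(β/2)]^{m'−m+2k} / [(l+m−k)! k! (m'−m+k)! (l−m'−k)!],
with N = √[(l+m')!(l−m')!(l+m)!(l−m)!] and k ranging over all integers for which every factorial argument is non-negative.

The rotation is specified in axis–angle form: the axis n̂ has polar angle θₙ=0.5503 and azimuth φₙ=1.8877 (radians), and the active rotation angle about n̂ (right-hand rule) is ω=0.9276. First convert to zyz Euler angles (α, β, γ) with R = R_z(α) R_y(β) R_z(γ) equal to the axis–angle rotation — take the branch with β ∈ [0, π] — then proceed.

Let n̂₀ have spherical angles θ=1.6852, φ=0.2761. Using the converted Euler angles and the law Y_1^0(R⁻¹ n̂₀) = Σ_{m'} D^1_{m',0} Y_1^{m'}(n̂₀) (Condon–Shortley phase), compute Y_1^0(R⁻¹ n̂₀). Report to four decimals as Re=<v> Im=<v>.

Axis–angle → zyz. n̂ = (sinθₙcosφₙ, sinθₙsinφₙ, cosθₙ) = (-0.162963, +0.496903, +0.852368), ω = 0.9276.
R = I cosω + sinω [n̂]ₓ + (1−cosω) n̂n̂ᵀ gives
  R = [+0.610385, -0.714460, +0.342018; +0.649640, +0.698581, +0.299921; -0.453209, +0.039121, +0.890546]
β = atan2(√(R₁₃²+R₂₃²), R₃₃) = 0.472253; α = atan2(R₂₃, R₁₃) mod 2π = 0.719914; γ = atan2(R₃₂, −R₃₁) mod 2π = 0.086107
Need the full column D^1_{m',0} for m'=−1..1 at α=0.7199, β=0.4723, γ=0.0861.
cos(β/2)=0.972251, sin(β/2)=0.233938
d^1_{-1,0}: single k=1 term ⇒ +0.321659;  D = +0.241843+0.212076i
d^1_{0,0}: k∈[0..1] ⇒ +0.945273 -0.054727 = +0.890546;  D = +0.890546+0.000000i
d^1_{1,0}: single k=0 term ⇒ -0.321659;  D = -0.241843+0.212076i
Y_1^{m'}(θ=1.6852,φ=0.2761) and Σ D·Y over m':
  (+0.2418+0.2121i)·(+0.3302-0.0936i)  (+0.8905+0.0000i)·(-0.0558+0.0000i)  (-0.2418+0.2121i)·(-0.3302-0.0936i)
Y_1^0(R⁻¹ n̂) = +0.149746+0.000000i

Re=0.1497 Im=0.0000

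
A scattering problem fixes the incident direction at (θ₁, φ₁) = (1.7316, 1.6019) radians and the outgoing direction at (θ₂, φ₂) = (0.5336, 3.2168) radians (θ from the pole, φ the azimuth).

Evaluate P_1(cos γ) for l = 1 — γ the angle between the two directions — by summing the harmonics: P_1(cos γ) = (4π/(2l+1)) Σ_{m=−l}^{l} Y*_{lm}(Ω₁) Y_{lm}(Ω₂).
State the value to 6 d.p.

Term-by-term m-sum for l=1 (normalisation 4π/3 = 4.188790):
  term(m=-1) = -0.002642-0.059872i   from Y*(Ω₁)=-0.010606+0.340872i, Y(Ω₂)=-0.175234+0.013204i
  term(m=+0) = -0.032910-0.000000i   from Y*(Ω₁)=-0.078231-0.000000i, Y(Ω₂)=+0.420678+0.000000i
  term(m=+1) = -0.002642+0.059872i   from Y*(Ω₁)=+0.010606+0.340872i, Y(Ω₂)=+0.175234+0.013204i
Accumulated sum -0.038195+0.000000i; after 4π/(2l+1) scaling, -0.159989+0.000000i ⇒ P_1 = -0.159989

-0.159989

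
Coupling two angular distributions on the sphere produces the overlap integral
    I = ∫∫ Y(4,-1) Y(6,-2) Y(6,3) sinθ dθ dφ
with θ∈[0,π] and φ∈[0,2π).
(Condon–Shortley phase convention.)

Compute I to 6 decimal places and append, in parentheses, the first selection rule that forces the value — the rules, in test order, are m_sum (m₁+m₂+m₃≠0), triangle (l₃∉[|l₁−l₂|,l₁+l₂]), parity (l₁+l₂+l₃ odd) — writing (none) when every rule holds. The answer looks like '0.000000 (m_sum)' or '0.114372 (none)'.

-0.131554 (none)

m-sum 0 ✓  L=16 even ✓  2≤6≤10 ✓
Π(2lᵢ+1) = 9×13×13 = 1521
triangle coeff Δ(4,6,6) = 1/15315300
Σ_t [0,4]: t=0:+1/829440 t=1:−1/25920 t=2:+1/9216 t=3:−1/25920 t=4:+1/829440 = 7/207360
(3j)²=28/2431 [(4 6 6; 0 0 0)], sign=+1
Σ_t [1,4]: t=1:−1/103680 t=2:+1/34560 t=3:−1/120960 t=4:+1/5806080 = 13/1161216
(3j)²=65/5236 [(4 6 6; -1 -2 3)], sign=-1
⇒ 4πI² = 7605/34969
I = (-1)√(7605/34969/(4π)) = -0.13155370
No selection rule forces the value: the integral is nonzero (none).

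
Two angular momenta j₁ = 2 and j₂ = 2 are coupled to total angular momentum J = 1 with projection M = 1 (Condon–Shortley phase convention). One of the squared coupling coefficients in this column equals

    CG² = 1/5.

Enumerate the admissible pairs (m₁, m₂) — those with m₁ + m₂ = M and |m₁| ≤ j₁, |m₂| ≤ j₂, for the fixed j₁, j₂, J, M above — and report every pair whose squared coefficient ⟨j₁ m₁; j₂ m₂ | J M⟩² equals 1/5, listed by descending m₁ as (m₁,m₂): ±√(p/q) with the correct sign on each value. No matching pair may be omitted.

(2,-1): +√(1/5); (-1,2): −√(1/5)

Admissible pairs with m₁+m₂ = M = 1: (-1,2), (0,1), (1,0), (2,-1)
  (m₁,m₂)=(2,-1): CG² = 1/5, CG = +√(1/5)   ← matches the target
  (m₁,m₂)=(1,0): CG² = 3/10, CG = −√(3/10)
  (m₁,m₂)=(0,1): CG² = 3/10, CG = +√(3/10)
  (m₁,m₂)=(-1,2): CG² = 1/5, CG = −√(1/5)   ← matches the target
Pairs with CG² = 1/5: (2,-1): +√(1/5); (-1,2): −√(1/5)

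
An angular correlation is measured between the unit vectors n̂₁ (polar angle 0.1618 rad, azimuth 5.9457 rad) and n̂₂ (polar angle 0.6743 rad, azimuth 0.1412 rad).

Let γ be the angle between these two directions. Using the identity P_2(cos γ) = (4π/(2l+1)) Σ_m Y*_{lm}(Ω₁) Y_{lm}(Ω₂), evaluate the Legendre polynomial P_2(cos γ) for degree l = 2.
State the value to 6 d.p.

0.609958

Expand P_2 via completeness: Σ_{m} conj(Y_{2,m}) at Ω₁ times Y_{2,m} at Ω₂ —
  term(m=-2) = (0.000869, -0.001234)   from Y*(Ω₁)=(0.007826, -0.006264), Y(Ω₂)=(0.144611, -0.041959)
  term(m=-1) = (0.041077, -0.021317)   from Y*(Ω₁)=(0.115899, -0.040670), Y(Ω₂)=(0.373028, -0.053024)
  term(m=+0) = (0.158802, 0.000000)   from Y*(Ω₁)=(0.606228, -0.000000), Y(Ω₂)=(0.261951, 0.000000)
  term(m=+1) = (0.041077, 0.021317)   from Y*(Ω₁)=(-0.115899, -0.040670), Y(Ω₂)=(-0.373028, -0.053024)
  term(m=+2) = (0.000869, 0.001234)   from Y*(Ω₁)=(0.007826, 0.006264), Y(Ω₂)=(0.144611, 0.041959)
Total Σ_m = (0.242695, 0.000000). Multiply by 2.513274: (0.609958, 0.000000). P_2(cos γ) = 0.609958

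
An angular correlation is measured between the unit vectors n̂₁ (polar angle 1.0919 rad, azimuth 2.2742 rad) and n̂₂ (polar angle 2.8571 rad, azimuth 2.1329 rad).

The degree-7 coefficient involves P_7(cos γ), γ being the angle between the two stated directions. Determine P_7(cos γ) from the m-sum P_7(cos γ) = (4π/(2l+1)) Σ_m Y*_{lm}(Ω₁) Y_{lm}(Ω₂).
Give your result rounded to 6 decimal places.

Summing Y*_{l m}(θ₁,φ₁)·Y_{l m}(θ₂,φ₂) over m ∈ [−7, 7]; prefactor 4π/(2·7+1) = 0.837758:
  term(m=-7) = (0.000008, 0.000012)   from Y*(Ω₁)=(-0.212039, -0.045513), Y(Ω₂)=(-0.000049, -0.000048)
  term(m=-6) = (-0.000245, -0.000277)   from Y*(Ω₁)=(0.199011, 0.371346), Y(Ω₂)=(-0.000855, 0.000201)
  term(m=-5) = (0.001898, 0.001620)   from Y*(Ω₁)=(0.130410, -0.330892), Y(Ω₂)=(-0.002280, 0.006634)
  term(m=-4) = (0.001666, 0.001056)   from Y*(Ω₁)=(0.047593, -0.016194), Y(Ω₂)=(0.024597, 0.030566)
  term(m=-3) = (-0.050049, -0.022585)   from Y*(Ω₁)=(-0.303040, -0.181410), Y(Ω₂)=(0.154431, -0.017919)
  term(m=-2) = (0.043147, 0.012529)   from Y*(Ω₁)=(0.017704, 0.106987), Y(Ω₂)=(0.178938, -0.373679)
  term(m=-1) = (0.190295, 0.027069)   from Y*(Ω₁)=(-0.200002, 0.235817), Y(Ω₂)=(-0.331303, -0.525975)
  term(m=+0) = (-0.024095, 0.000000)   from Y*(Ω₁)=(0.149395, -0.000000), Y(Ω₂)=(-0.161282, 0.000000)
  term(m=+1) = (0.190295, -0.027069)   from Y*(Ω₁)=(0.200002, 0.235817), Y(Ω₂)=(0.331303, -0.525975)
  term(m=+2) = (0.043147, -0.012529)   from Y*(Ω₁)=(0.017704, -0.106987), Y(Ω₂)=(0.178938, 0.373679)
  term(m=+3) = (-0.050049, 0.022585)   from Y*(Ω₁)=(0.303040, -0.181410), Y(Ω₂)=(-0.154431, -0.017919)
  term(m=+4) = (0.001666, -0.001056)   from Y*(Ω₁)=(0.047593, 0.016194), Y(Ω₂)=(0.024597, -0.030566)
  term(m=+5) = (0.001898, -0.001620)   from Y*(Ω₁)=(-0.130410, -0.330892), Y(Ω₂)=(0.002280, 0.006634)
  term(m=+6) = (-0.000245, 0.000277)   from Y*(Ω₁)=(0.199011, -0.371346), Y(Ω₂)=(-0.000855, -0.000201)
  term(m=+7) = (0.000008, -0.000012)   from Y*(Ω₁)=(0.212039, -0.045513), Y(Ω₂)=(0.000049, -0.000048)
Σ over m = (0.349343, 0.000000); ×(4π/15) → (0.292665, 0.000000). Real part: 0.292665

0.292665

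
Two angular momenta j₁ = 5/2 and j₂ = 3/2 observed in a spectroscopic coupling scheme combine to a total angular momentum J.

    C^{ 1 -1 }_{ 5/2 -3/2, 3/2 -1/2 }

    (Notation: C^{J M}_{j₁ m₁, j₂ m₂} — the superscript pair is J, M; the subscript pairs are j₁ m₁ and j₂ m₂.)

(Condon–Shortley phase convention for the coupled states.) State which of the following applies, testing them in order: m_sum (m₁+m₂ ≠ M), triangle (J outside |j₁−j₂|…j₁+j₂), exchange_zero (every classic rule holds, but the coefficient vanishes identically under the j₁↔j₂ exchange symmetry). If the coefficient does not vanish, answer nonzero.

m-sum: m₁+m₂ = -3/2+(-1/2) = -2, M = -1  ✗ ⇒ coefficient is 0

m_sum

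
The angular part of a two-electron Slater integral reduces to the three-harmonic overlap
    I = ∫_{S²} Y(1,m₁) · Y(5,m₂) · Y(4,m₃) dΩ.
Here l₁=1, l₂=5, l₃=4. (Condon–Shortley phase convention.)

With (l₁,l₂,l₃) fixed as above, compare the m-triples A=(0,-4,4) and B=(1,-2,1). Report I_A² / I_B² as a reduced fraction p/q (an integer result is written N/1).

l's match ⇒ only the (l;m) 3-j factors differ between A and B.
A: triangle coeff Δ(1,5,4) = 1/495; Σ_t [1,1]: t=1:−1/40320 = -1/40320; (3j)²=1/55 [(1 5 4; 0 -4 4)], sign=-1
B: triangle coeff Δ(1,5,4) = 1/495; Σ_t [0,0]: t=0:+1/1440 = 1/1440; (3j)²=7/165 [(1 5 4; 1 -2 1)], sign=-1
I_A²/I_B² = (1/55)/(7/165) = 3/7

3/7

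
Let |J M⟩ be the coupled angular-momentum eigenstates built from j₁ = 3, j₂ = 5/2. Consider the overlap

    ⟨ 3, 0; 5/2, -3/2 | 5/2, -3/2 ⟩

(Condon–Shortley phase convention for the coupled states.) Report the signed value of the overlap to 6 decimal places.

triangle: 3!·3!·2!/9! = 72/362880
(j±m)!: 3!·3!·1!·4!·1!·4! = 20736
prefactor² = (2J+1)·Δ·N² = 864/35
  k=0: +1/(0!·3!·3!·1!·0!·1!) = 1/36
  k=1: −1/(1!·2!·2!·0!·1!·2!) = -1/8
Σ = -7/72  ⇒  CG² = 864/35·(-7/72)² = 7/30
CG = −√(7/30) = -0.483046

-0.483046  (= −√(7/30))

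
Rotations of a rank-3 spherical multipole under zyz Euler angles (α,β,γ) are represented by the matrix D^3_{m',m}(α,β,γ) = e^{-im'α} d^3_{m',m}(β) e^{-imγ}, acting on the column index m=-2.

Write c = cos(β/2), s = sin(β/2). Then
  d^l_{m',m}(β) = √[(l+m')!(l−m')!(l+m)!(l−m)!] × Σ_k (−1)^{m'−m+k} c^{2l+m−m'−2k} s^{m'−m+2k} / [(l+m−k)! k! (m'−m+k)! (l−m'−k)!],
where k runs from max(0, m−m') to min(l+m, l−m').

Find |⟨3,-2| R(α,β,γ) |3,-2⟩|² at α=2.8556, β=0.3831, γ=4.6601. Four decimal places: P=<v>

P=0.5283

First d^3_{-2,-2}(β=0.3831), then the phase factors e^{-i(-2)α} and e^{-i(-2)γ}:
With c≡cos(β/2)=0.981710 and s≡sin(β/2)=0.190381, N=[1·120·1·120]^{1/2}=120.000000
Admissible k: 0..1 (factorial args all ≥0)
  k=0: (−1)^0·120.0000/(120)·0.9817^6·0.1904^0 = +0.895159
  k=1: (−1)^1·120.0000/(24)·0.9817^4·0.1904^2 = -0.168325
d^3_{-2,-2}(0.3831) = +0.895159 -0.168325 = +0.726834
|D^3_{-2,-2}|² = |d^3_{-2,-2}(β)|² = (+0.726834)² = 0.528287 (the z-rotation phases have unit modulus)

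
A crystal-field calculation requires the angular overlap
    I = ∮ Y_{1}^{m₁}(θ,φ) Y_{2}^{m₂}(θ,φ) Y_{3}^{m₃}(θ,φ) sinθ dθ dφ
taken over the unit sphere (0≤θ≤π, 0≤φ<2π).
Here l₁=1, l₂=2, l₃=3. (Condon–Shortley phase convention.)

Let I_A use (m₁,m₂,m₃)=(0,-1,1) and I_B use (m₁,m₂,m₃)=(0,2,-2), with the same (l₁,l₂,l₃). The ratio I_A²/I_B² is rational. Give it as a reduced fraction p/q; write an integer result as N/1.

8/5

Shared (l₁,l₂,l₃)=(1,2,3): N and (l;000)² cancel in I_A²/I_B².
A: Δ = 0!·2!·4!/7! = 1/105; Racah Σ t=0..0: t=0:+1/6 = 1/6; ⇒ 3j(1 2 3; 0 -1 1)² = 8/105, sgn +1
B: Δ = 0!·2!·4!/7! = 1/105; Racah Σ t=0..0: t=0:+1/24 = 1/24; ⇒ 3j(1 2 3; 0 2 -2)² = 1/21, sgn -1
I_A²/I_B² = (8/105)/(1/21) = 8/5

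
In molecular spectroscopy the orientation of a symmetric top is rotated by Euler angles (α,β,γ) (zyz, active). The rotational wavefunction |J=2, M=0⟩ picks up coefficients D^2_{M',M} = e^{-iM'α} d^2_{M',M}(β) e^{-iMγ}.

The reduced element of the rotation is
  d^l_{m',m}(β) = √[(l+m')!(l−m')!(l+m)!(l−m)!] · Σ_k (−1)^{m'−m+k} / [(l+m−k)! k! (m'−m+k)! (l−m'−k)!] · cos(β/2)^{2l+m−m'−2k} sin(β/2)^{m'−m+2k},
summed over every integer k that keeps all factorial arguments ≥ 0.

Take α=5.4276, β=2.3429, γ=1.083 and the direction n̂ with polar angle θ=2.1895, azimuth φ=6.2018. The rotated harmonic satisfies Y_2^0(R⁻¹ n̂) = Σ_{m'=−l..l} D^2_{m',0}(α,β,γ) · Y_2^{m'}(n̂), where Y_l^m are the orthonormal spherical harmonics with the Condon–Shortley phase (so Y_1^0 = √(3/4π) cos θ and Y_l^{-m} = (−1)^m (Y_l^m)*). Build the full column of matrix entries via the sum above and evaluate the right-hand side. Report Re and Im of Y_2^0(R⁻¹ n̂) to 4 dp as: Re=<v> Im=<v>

Need the full column D^2_{m',0} for m'=−2..2 at α=5.4276, β=2.3429, γ=1.0830.
cos(β/2)=0.388816, sin(β/2)=0.921315
d^2_{-2,0}: single k=2 term ⇒ +0.314326;  D = -0.043979-0.311235i
d^2_{-1,0}: k∈[1..2] ⇒ +0.132653 -0.744809 = -0.612156;  D = -0.401438+0.462150i
d^2_{0,0}: k∈[0..2] ⇒ +0.022855 -0.513293 +0.720499 = +0.230061;  D = +0.230061+0.000000i
d^2_{1,0}: k∈[0..1] ⇒ -0.132653 +0.744809 = +0.612156;  D = +0.401438+0.462150i
d^2_{2,0}: single k=0 term ⇒ +0.314326;  D = -0.043979+0.311235i
Y_2^{m'}(θ=2.1895,φ=6.2018) and Σ D·Y over m':
  (-0.0440-0.3112i)·(+0.2530+0.0415i)  (-0.4014+0.4622i)·(-0.3638-0.0297i)  (+0.2301+0.0000i)·(+0.0029+0.0000i)  (+0.4014+0.4622i)·(+0.3638-0.0297i)  (-0.0440+0.3112i)·(+0.2530-0.0415i)
Y_2^0(R⁻¹ n̂) = +0.323782+0.000000i

Re=0.3238 Im=0.0000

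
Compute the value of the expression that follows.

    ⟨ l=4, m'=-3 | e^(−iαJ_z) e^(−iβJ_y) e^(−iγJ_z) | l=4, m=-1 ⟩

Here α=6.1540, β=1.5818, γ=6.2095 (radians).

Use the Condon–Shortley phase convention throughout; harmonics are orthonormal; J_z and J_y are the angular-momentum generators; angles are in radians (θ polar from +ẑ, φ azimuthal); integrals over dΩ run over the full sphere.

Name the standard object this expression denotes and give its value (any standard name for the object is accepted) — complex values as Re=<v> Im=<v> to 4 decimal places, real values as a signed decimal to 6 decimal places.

Wigner D-matrix element, Re=-0.3058 Im=0.1520

This is a Wigner D-matrix element — the rotation-matrix element ⟨l m'| R(α,β,γ) |l m⟩ in the angular-momentum basis.
D^4_{-3,-1}(6.1540,1.5818,6.2095) = e^{-i·-3·6.1540}·d^4_{-3,-1}(1.5818)·e^{-i·-1·6.2095}. Compute d first:
Half-angle: c=0.703206, s=0.710986. N=√(1·5040·6·120)=1904.940944
The bounds max(0,m−m')=2 and min(l+m,l−m')=3 give 2 terms
  k=2: (−1)^0·1904.9409/(240)·0.7032^6·0.7110^2 = +0.485163
  k=3: (−1)^1·1904.9409/(144)·0.7032^4·0.7110^4 = -0.826597
d^4_{-3,-1}(1.5818) = +0.485163 -0.826597 = -0.341435
Attach z-rotation phases: D = e^{-i(-3)(6.1540)}·(-0.341435)·e^{-i(-1)(6.2095)} = -0.305755+0.151959i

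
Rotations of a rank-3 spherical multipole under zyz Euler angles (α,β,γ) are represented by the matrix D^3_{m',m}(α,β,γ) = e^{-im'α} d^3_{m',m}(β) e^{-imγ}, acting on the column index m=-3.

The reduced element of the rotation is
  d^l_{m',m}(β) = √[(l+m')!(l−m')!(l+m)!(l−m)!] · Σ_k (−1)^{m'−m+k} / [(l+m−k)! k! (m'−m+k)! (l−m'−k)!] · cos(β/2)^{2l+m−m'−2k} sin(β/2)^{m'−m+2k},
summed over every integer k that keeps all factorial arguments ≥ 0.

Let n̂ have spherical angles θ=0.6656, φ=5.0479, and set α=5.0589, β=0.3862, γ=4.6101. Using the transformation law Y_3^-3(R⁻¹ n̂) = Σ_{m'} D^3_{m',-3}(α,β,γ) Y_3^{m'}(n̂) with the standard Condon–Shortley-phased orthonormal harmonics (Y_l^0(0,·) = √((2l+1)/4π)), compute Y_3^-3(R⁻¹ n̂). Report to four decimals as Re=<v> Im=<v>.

Need the full column D^3_{m',-3} for m'=−3..3 at α=5.0589, β=0.3862, γ=4.6101.
cos(β/2)=0.981414, sin(β/2)=0.191902
d^3_{-3,-3}: single k=0 term ⇒ +0.893539;  D = -0.664252-0.597647i
d^3_{-2,-3}: single k=0 term ⇒ -0.427974;  D = -0.161187+0.396459i
d^3_{-1,-3}: single k=0 term ⇒ +0.132317;  D = +0.132213+0.005244i
d^3_{0,-3}: single k=0 term ⇒ -0.029875;  D = -0.009025-0.028480i
d^3_{1,-3}: single k=0 term ⇒ +0.005059;  D = -0.004017+0.003075i
d^3_{2,-3}: single k=0 term ⇒ -0.000626;  D = +0.000526+0.000338i
d^3_{3,-3}: single k=0 term ⇒ +0.000050;  D = +0.000011-0.000049i
Y_3^{m'}(θ=0.6656,φ=5.0479) and Σ D·Y over m':
  (-0.6643-0.5976i)·(-0.0830-0.0525i)  (-0.1612+0.3965i)·(-0.2401+0.1906i)  (+0.1322+0.0052i)·(+0.1375+0.3945i)  (-0.0090-0.0285i)·(+0.0274+0.0000i)  (-0.0040+0.0031i)·(-0.1375+0.3945i)  (+0.0005+0.0003i)·(-0.2401-0.1906i)  (+0.0000-0.0000i)·(+0.0830-0.0525i)
Y_3^-3(R⁻¹ n̂) = +0.002021+0.008519i

Re=0.0020 Im=0.0085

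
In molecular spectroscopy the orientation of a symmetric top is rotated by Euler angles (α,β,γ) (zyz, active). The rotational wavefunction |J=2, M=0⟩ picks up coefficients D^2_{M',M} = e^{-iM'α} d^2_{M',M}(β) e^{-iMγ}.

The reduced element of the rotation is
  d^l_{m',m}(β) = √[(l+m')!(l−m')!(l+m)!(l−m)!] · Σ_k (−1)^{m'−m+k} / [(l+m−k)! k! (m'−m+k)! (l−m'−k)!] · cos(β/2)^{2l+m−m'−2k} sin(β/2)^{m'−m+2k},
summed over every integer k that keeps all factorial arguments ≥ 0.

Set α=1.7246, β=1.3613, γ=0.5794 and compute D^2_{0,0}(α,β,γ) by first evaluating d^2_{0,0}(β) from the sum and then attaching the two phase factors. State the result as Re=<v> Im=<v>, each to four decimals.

Split into d^2_{0,0}(β=1.3613) × two z-phases.
With c≡cos(β/2)=0.777164 and s≡sin(β/2)=0.629298, N=[2·2·2·2]^{1/2}=4.000000
k∈{0,1,2} keeps every argument non-negative
  k=0: (−1)^0·4.0000/(4)·0.7772^4·0.6293^0 = +0.364796
  k=1: (−1)^1·4.0000/(1)·0.7772^2·0.6293^2 = -0.956750
  k=2: (−1)^2·4.0000/(4)·0.7772^0·0.6293^4 = +0.156829
d^2_{0,0}(1.3613) = +0.364796 -0.956750 +0.156829 = -0.435124
Phases: e^{-i·(0)·1.7246}=+1.000000+0.000000i, e^{-i·(0)·0.5794}=+1.000000+0.000000i ⇒ D=-0.435124+0.000000i

Re=-0.4351 Im=0.0000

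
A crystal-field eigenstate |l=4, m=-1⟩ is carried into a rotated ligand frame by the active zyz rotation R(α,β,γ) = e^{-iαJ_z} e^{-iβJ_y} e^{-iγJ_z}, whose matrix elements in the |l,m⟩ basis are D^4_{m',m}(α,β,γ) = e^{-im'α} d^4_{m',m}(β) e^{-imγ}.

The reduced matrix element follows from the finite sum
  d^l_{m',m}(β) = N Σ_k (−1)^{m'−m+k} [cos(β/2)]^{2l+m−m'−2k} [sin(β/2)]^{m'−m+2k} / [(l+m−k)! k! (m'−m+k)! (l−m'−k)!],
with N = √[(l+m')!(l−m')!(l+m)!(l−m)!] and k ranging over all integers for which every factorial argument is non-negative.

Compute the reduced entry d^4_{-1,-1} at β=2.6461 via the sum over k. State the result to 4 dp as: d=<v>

d^4_{-1,-1}(β=2.6461) via the finite sum:
c=cos(2.646100/2)=0.245220, s=sin(2.646100/2)=0.969468; N=√[6·120·6·120]=720.000000
The bounds max(0,m−m')=0 and min(l+m,l−m')=3 give 4 terms
  k=0: (−1)^0·720.0000/(720)·0.2452^8·0.9695^0 = +0.000013
  k=1: (−1)^1·720.0000/(48)·0.2452^6·0.9695^2 = -0.003065
  k=2: (−1)^2·720.0000/(24)·0.2452^4·0.9695^4 = +0.095824
  k=3: (−1)^3·720.0000/(72)·0.2452^2·0.9695^6 = -0.499241
d^4_{-1,-1}(2.6461) = +0.000013 -0.003065 +0.095824 -0.499241 = -0.406469

d=-0.4065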